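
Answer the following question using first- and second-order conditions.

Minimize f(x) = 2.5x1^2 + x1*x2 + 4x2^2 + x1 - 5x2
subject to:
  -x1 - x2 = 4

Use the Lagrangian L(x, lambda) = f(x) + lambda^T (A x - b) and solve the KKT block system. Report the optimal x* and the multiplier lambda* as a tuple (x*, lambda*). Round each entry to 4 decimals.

Form the Lagrangian:
  L(x, lambda) = (1/2) x^T Q x + c^T x + lambda^T (A x - b)
Stationarity (grad_x L = 0): Q x + c + A^T lambda = 0.
Primal feasibility: A x = b.

This gives the KKT block system:
  [ Q   A^T ] [ x     ]   [-c ]
  [ A    0  ] [ lambda ] = [ b ]

Solving the linear system:
  x*      = (-3.0909, -0.9091)
  lambda* = (-15.3636)
  f(x*)   = 31.4545

x* = (-3.0909, -0.9091), lambda* = (-15.3636)


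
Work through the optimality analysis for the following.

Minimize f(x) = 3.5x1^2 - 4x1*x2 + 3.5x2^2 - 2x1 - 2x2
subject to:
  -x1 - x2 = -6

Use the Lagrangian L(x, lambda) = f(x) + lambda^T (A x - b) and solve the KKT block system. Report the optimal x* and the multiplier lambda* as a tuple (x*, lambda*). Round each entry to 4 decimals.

Form the Lagrangian:
  L(x, lambda) = (1/2) x^T Q x + c^T x + lambda^T (A x - b)
Stationarity (grad_x L = 0): Q x + c + A^T lambda = 0.
Primal feasibility: A x = b.

This gives the KKT block system:
  [ Q   A^T ] [ x     ]   [-c ]
  [ A    0  ] [ lambda ] = [ b ]

Solving the linear system:
  x*      = (3, 3)
  lambda* = (7)
  f(x*)   = 15

x* = (3, 3), lambda* = (7)


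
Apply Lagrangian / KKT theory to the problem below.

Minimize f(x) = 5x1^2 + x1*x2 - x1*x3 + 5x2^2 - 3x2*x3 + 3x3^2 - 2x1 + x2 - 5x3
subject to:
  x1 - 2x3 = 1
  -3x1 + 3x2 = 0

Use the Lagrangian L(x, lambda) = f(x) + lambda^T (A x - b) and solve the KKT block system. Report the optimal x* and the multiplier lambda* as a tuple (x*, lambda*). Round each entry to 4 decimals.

Form the Lagrangian:
  L(x, lambda) = (1/2) x^T Q x + c^T x + lambda^T (A x - b)
Stationarity (grad_x L = 0): Q x + c + A^T lambda = 0.
Primal feasibility: A x = b.

This gives the KKT block system:
  [ Q   A^T ] [ x     ]   [-c ]
  [ A    0  ] [ lambda ] = [ b ]

Solving the linear system:
  x*      = (0.1538, 0.1538, -0.4231)
  lambda* = (-4.0769, -1.3205)
  f(x*)   = 3.0192

x* = (0.1538, 0.1538, -0.4231), lambda* = (-4.0769, -1.3205)


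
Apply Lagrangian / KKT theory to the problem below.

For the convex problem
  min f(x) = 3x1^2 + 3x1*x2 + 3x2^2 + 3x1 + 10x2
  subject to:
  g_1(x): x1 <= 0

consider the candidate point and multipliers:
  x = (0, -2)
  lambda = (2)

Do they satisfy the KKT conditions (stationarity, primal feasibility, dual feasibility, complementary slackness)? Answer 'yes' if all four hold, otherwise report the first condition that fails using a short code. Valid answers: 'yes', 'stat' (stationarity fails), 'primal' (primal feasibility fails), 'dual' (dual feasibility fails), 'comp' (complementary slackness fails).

Gradient of f: grad f(x) = Q x + c = (-3, -2)
Constraint values g_i(x) = a_i^T x - b_i:
  g_1((0, -2)) = 0
Stationarity residual: grad f(x) + sum_i lambda_i a_i = (-1, -2)
  -> stationarity FAILS
Primal feasibility (all g_i <= 0): OK
Dual feasibility (all lambda_i >= 0): OK
Complementary slackness (lambda_i * g_i(x) = 0 for all i): OK

Verdict: the first failing condition is stationarity -> stat.

stat


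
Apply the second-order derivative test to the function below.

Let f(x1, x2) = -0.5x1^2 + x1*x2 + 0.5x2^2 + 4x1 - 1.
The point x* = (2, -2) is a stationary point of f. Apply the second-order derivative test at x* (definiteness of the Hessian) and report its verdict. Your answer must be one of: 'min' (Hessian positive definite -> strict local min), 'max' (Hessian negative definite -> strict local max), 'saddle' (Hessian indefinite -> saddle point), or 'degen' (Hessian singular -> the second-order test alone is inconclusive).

Compute the Hessian H = grad^2 f:
  H = [[-1, 1], [1, 1]]
Verify stationarity: grad f(x*) = H x* + g = (0, 0).
Eigenvalues of H: -1.4142, 1.4142.
Eigenvalues have mixed signs, so H is indefinite -> x* is a saddle point.

saddle


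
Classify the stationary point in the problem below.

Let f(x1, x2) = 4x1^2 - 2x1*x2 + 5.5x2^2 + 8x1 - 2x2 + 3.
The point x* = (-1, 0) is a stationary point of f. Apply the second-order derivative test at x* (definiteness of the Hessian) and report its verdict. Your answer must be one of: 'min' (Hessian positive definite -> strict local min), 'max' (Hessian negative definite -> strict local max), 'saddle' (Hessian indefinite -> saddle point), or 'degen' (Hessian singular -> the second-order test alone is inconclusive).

Compute the Hessian H = grad^2 f:
  H = [[8, -2], [-2, 11]]
Verify stationarity: grad f(x*) = H x* + g = (0, 0).
Eigenvalues of H: 7, 12.
Both eigenvalues > 0, so H is positive definite -> x* is a strict local min.

min


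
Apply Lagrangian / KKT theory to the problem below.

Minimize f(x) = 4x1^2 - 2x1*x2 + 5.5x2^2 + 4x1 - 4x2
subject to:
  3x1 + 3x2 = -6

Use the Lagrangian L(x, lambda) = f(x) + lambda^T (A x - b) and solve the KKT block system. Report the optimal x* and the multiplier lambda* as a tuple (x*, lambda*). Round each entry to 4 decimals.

Form the Lagrangian:
  L(x, lambda) = (1/2) x^T Q x + c^T x + lambda^T (A x - b)
Stationarity (grad_x L = 0): Q x + c + A^T lambda = 0.
Primal feasibility: A x = b.

This gives the KKT block system:
  [ Q   A^T ] [ x     ]   [-c ]
  [ A    0  ] [ lambda ] = [ b ]

Solving the linear system:
  x*      = (-1.4783, -0.5217)
  lambda* = (2.2609)
  f(x*)   = 4.8696

x* = (-1.4783, -0.5217), lambda* = (2.2609)


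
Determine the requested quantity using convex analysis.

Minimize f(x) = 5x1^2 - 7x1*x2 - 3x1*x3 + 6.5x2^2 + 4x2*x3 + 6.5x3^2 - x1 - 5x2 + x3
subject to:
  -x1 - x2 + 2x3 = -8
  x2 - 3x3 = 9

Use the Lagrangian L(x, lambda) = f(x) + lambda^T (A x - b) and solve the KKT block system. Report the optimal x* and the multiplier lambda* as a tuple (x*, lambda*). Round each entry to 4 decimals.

Form the Lagrangian:
  L(x, lambda) = (1/2) x^T Q x + c^T x + lambda^T (A x - b)
Stationarity (grad_x L = 0): Q x + c + A^T lambda = 0.
Primal feasibility: A x = b.

This gives the KKT block system:
  [ Q   A^T ] [ x     ]   [-c ]
  [ A    0  ] [ lambda ] = [ b ]

Solving the linear system:
  x*      = (1.2217, 2.3349, -2.2217)
  lambda* = (1.5377, -6.3774)
  f(x*)   = 27.2901

x* = (1.2217, 2.3349, -2.2217), lambda* = (1.5377, -6.3774)


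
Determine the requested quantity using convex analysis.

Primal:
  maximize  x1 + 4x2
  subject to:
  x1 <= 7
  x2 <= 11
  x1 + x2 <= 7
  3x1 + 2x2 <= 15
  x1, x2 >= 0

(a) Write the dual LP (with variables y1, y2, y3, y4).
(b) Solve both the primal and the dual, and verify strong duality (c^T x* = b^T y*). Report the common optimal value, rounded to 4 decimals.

The standard primal-dual pair for 'max c^T x s.t. A x <= b, x >= 0' is:
  Dual:  min b^T y  s.t.  A^T y >= c,  y >= 0.

So the dual LP is:
  minimize  7y1 + 11y2 + 7y3 + 15y4
  subject to:
    y1 + y3 + 3y4 >= 1
    y2 + y3 + 2y4 >= 4
    y1, y2, y3, y4 >= 0

Solving the primal: x* = (0, 7).
  primal value c^T x* = 28.
Solving the dual: y* = (0, 0, 4, 0).
  dual value b^T y* = 28.
Strong duality: c^T x* = b^T y*. Confirmed.

28


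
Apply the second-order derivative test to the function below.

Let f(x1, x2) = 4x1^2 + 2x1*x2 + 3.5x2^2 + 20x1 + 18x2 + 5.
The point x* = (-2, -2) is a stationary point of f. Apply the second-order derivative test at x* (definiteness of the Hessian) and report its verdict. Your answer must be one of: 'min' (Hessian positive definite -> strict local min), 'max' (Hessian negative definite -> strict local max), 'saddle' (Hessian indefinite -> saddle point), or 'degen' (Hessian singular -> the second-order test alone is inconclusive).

Compute the Hessian H = grad^2 f:
  H = [[8, 2], [2, 7]]
Verify stationarity: grad f(x*) = H x* + g = (0, 0).
Eigenvalues of H: 5.4384, 9.5616.
Both eigenvalues > 0, so H is positive definite -> x* is a strict local min.

min


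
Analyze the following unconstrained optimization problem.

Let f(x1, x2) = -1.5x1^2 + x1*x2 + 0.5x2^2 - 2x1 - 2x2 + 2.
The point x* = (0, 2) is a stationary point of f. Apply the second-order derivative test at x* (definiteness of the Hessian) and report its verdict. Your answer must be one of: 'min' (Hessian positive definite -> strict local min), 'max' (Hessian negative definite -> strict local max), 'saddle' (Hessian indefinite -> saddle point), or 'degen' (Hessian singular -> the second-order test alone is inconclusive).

Compute the Hessian H = grad^2 f:
  H = [[-3, 1], [1, 1]]
Verify stationarity: grad f(x*) = H x* + g = (0, 0).
Eigenvalues of H: -3.2361, 1.2361.
Eigenvalues have mixed signs, so H is indefinite -> x* is a saddle point.

saddle


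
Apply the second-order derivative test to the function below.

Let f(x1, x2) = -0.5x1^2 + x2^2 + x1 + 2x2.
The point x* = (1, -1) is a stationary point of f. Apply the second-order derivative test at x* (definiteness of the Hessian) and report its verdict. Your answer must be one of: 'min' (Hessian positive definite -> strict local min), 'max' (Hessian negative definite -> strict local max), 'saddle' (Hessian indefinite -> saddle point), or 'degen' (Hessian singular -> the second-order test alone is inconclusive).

Compute the Hessian H = grad^2 f:
  H = [[-1, 0], [0, 2]]
Verify stationarity: grad f(x*) = H x* + g = (0, 0).
Eigenvalues of H: -1, 2.
Eigenvalues have mixed signs, so H is indefinite -> x* is a saddle point.

saddle


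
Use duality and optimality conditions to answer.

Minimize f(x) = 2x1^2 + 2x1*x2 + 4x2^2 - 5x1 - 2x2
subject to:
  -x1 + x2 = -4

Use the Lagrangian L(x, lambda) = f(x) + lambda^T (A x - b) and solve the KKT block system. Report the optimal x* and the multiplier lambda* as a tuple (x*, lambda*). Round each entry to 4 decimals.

Form the Lagrangian:
  L(x, lambda) = (1/2) x^T Q x + c^T x + lambda^T (A x - b)
Stationarity (grad_x L = 0): Q x + c + A^T lambda = 0.
Primal feasibility: A x = b.

This gives the KKT block system:
  [ Q   A^T ] [ x     ]   [-c ]
  [ A    0  ] [ lambda ] = [ b ]

Solving the linear system:
  x*      = (2.9375, -1.0625)
  lambda* = (4.625)
  f(x*)   = 2.9688

x* = (2.9375, -1.0625), lambda* = (4.625)


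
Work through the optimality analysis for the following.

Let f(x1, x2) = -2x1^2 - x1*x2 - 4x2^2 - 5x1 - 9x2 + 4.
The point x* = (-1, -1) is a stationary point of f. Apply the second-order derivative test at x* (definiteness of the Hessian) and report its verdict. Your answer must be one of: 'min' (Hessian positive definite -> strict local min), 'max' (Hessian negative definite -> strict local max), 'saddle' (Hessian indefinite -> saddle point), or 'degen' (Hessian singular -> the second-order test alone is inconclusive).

Compute the Hessian H = grad^2 f:
  H = [[-4, -1], [-1, -8]]
Verify stationarity: grad f(x*) = H x* + g = (0, 0).
Eigenvalues of H: -8.2361, -3.7639.
Both eigenvalues < 0, so H is negative definite -> x* is a strict local max.

max


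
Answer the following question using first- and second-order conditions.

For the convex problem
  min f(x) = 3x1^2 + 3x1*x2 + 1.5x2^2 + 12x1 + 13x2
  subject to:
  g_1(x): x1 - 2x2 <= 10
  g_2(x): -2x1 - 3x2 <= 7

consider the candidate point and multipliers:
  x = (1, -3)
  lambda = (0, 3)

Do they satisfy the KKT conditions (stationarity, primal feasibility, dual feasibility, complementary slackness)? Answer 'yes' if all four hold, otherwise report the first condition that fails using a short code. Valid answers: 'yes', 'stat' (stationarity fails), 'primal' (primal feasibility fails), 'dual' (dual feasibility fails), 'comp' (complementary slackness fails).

Gradient of f: grad f(x) = Q x + c = (9, 7)
Constraint values g_i(x) = a_i^T x - b_i:
  g_1((1, -3)) = -3
  g_2((1, -3)) = 0
Stationarity residual: grad f(x) + sum_i lambda_i a_i = (3, -2)
  -> stationarity FAILS
Primal feasibility (all g_i <= 0): OK
Dual feasibility (all lambda_i >= 0): OK
Complementary slackness (lambda_i * g_i(x) = 0 for all i): OK

Verdict: the first failing condition is stationarity -> stat.

stat


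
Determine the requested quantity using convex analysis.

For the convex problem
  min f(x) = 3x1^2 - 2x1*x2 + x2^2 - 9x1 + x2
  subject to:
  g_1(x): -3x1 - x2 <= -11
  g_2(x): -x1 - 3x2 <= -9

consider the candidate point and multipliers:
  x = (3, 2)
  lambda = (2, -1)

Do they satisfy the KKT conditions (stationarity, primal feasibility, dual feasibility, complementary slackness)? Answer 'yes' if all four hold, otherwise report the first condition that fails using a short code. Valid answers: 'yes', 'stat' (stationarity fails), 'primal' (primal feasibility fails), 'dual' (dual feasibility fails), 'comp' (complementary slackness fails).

Gradient of f: grad f(x) = Q x + c = (5, -1)
Constraint values g_i(x) = a_i^T x - b_i:
  g_1((3, 2)) = 0
  g_2((3, 2)) = 0
Stationarity residual: grad f(x) + sum_i lambda_i a_i = (0, 0)
  -> stationarity OK
Primal feasibility (all g_i <= 0): OK
Dual feasibility (all lambda_i >= 0): FAILS
Complementary slackness (lambda_i * g_i(x) = 0 for all i): OK

Verdict: the first failing condition is dual_feasibility -> dual.

dual


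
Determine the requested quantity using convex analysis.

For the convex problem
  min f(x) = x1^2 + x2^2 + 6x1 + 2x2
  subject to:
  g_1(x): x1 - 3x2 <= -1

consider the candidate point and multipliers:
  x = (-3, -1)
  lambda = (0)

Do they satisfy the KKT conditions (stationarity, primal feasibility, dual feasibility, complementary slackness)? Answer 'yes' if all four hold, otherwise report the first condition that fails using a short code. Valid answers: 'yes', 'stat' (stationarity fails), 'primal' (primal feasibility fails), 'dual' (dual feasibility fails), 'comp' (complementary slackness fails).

Gradient of f: grad f(x) = Q x + c = (0, 0)
Constraint values g_i(x) = a_i^T x - b_i:
  g_1((-3, -1)) = 1
Stationarity residual: grad f(x) + sum_i lambda_i a_i = (0, 0)
  -> stationarity OK
Primal feasibility (all g_i <= 0): FAILS
Dual feasibility (all lambda_i >= 0): OK
Complementary slackness (lambda_i * g_i(x) = 0 for all i): OK

Verdict: the first failing condition is primal_feasibility -> primal.

primal


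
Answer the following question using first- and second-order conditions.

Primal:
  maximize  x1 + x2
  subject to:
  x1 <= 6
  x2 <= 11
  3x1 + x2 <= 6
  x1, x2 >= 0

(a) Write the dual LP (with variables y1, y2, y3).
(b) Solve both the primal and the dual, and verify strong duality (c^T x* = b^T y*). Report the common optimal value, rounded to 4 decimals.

The standard primal-dual pair for 'max c^T x s.t. A x <= b, x >= 0' is:
  Dual:  min b^T y  s.t.  A^T y >= c,  y >= 0.

So the dual LP is:
  minimize  6y1 + 11y2 + 6y3
  subject to:
    y1 + 3y3 >= 1
    y2 + y3 >= 1
    y1, y2, y3 >= 0

Solving the primal: x* = (0, 6).
  primal value c^T x* = 6.
Solving the dual: y* = (0, 0, 1).
  dual value b^T y* = 6.
Strong duality: c^T x* = b^T y*. Confirmed.

6


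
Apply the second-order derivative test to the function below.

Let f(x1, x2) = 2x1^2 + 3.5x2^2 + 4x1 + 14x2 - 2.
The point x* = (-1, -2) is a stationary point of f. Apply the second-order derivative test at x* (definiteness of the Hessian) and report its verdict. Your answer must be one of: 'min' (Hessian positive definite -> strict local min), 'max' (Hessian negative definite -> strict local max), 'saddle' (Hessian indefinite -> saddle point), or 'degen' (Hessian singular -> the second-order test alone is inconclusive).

Compute the Hessian H = grad^2 f:
  H = [[4, 0], [0, 7]]
Verify stationarity: grad f(x*) = H x* + g = (0, 0).
Eigenvalues of H: 4, 7.
Both eigenvalues > 0, so H is positive definite -> x* is a strict local min.

min


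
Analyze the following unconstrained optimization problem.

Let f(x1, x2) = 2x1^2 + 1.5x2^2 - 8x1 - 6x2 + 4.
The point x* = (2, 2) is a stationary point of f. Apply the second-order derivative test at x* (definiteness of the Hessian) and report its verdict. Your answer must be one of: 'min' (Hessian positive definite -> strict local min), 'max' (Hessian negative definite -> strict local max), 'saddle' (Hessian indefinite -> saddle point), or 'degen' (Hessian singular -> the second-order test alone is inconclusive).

Compute the Hessian H = grad^2 f:
  H = [[4, 0], [0, 3]]
Verify stationarity: grad f(x*) = H x* + g = (0, 0).
Eigenvalues of H: 3, 4.
Both eigenvalues > 0, so H is positive definite -> x* is a strict local min.

min


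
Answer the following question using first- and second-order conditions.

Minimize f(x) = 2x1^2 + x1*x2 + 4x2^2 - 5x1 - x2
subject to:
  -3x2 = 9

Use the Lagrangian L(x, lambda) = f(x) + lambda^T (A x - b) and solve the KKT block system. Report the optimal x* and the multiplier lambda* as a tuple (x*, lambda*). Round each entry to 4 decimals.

Form the Lagrangian:
  L(x, lambda) = (1/2) x^T Q x + c^T x + lambda^T (A x - b)
Stationarity (grad_x L = 0): Q x + c + A^T lambda = 0.
Primal feasibility: A x = b.

This gives the KKT block system:
  [ Q   A^T ] [ x     ]   [-c ]
  [ A    0  ] [ lambda ] = [ b ]

Solving the linear system:
  x*      = (2, -3)
  lambda* = (-7.6667)
  f(x*)   = 31

x* = (2, -3), lambda* = (-7.6667)


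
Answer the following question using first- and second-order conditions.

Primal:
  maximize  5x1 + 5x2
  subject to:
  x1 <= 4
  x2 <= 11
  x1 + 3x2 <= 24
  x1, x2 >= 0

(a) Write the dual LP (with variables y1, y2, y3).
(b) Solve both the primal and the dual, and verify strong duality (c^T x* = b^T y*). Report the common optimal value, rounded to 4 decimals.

The standard primal-dual pair for 'max c^T x s.t. A x <= b, x >= 0' is:
  Dual:  min b^T y  s.t.  A^T y >= c,  y >= 0.

So the dual LP is:
  minimize  4y1 + 11y2 + 24y3
  subject to:
    y1 + y3 >= 5
    y2 + 3y3 >= 5
    y1, y2, y3 >= 0

Solving the primal: x* = (4, 6.6667).
  primal value c^T x* = 53.3333.
Solving the dual: y* = (3.3333, 0, 1.6667).
  dual value b^T y* = 53.3333.
Strong duality: c^T x* = b^T y*. Confirmed.

53.3333


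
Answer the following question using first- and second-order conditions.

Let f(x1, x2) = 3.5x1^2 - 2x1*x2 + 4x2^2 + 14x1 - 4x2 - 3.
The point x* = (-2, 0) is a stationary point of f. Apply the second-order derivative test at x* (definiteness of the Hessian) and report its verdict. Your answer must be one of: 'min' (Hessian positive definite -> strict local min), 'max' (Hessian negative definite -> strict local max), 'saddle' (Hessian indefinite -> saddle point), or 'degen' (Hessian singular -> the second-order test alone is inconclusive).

Compute the Hessian H = grad^2 f:
  H = [[7, -2], [-2, 8]]
Verify stationarity: grad f(x*) = H x* + g = (0, 0).
Eigenvalues of H: 5.4384, 9.5616.
Both eigenvalues > 0, so H is positive definite -> x* is a strict local min.

min


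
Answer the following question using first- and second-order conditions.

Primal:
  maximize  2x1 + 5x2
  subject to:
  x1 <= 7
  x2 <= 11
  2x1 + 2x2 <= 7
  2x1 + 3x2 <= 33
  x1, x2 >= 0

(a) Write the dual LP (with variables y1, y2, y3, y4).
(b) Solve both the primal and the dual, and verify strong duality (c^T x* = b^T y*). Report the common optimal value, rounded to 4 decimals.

The standard primal-dual pair for 'max c^T x s.t. A x <= b, x >= 0' is:
  Dual:  min b^T y  s.t.  A^T y >= c,  y >= 0.

So the dual LP is:
  minimize  7y1 + 11y2 + 7y3 + 33y4
  subject to:
    y1 + 2y3 + 2y4 >= 2
    y2 + 2y3 + 3y4 >= 5
    y1, y2, y3, y4 >= 0

Solving the primal: x* = (0, 3.5).
  primal value c^T x* = 17.5.
Solving the dual: y* = (0, 0, 2.5, 0).
  dual value b^T y* = 17.5.
Strong duality: c^T x* = b^T y*. Confirmed.

17.5


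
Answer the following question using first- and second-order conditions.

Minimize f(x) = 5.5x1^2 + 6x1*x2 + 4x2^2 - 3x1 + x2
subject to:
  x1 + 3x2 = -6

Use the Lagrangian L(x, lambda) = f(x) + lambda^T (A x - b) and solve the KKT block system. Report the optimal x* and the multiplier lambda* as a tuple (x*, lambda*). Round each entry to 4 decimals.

Form the Lagrangian:
  L(x, lambda) = (1/2) x^T Q x + c^T x + lambda^T (A x - b)
Stationarity (grad_x L = 0): Q x + c + A^T lambda = 0.
Primal feasibility: A x = b.

This gives the KKT block system:
  [ Q   A^T ] [ x     ]   [-c ]
  [ A    0  ] [ lambda ] = [ b ]

Solving the linear system:
  x*      = (1.2676, -2.4225)
  lambda* = (3.5915)
  f(x*)   = 7.662

x* = (1.2676, -2.4225), lambda* = (3.5915)


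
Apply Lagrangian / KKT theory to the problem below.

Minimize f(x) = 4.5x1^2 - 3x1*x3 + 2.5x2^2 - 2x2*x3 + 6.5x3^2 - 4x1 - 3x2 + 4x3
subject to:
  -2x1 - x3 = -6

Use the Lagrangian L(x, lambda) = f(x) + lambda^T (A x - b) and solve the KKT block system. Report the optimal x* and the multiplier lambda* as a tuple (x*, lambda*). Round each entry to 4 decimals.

Form the Lagrangian:
  L(x, lambda) = (1/2) x^T Q x + c^T x + lambda^T (A x - b)
Stationarity (grad_x L = 0): Q x + c + A^T lambda = 0.
Primal feasibility: A x = b.

This gives the KKT block system:
  [ Q   A^T ] [ x     ]   [-c ]
  [ A    0  ] [ lambda ] = [ b ]

Solving the linear system:
  x*      = (2.4928, 1.0057, 1.0143)
  lambda* = (7.6963)
  f(x*)   = 18.6232

x* = (2.4928, 1.0057, 1.0143), lambda* = (7.6963)


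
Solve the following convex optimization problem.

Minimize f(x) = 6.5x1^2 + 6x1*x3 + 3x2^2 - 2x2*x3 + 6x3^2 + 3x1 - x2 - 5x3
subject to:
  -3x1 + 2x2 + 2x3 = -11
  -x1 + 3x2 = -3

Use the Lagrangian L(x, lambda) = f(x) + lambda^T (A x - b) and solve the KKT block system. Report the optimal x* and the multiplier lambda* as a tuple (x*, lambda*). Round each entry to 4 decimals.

Form the Lagrangian:
  L(x, lambda) = (1/2) x^T Q x + c^T x + lambda^T (A x - b)
Stationarity (grad_x L = 0): Q x + c + A^T lambda = 0.
Primal feasibility: A x = b.

This gives the KKT block system:
  [ Q   A^T ] [ x     ]   [-c ]
  [ A    0  ] [ lambda ] = [ b ]

Solving the linear system:
  x*      = (2.1165, -0.2945, -2.0308)
  lambda* = (8.0406, -5.7919)
  f(x*)   = 43.9342

x* = (2.1165, -0.2945, -2.0308), lambda* = (8.0406, -5.7919)


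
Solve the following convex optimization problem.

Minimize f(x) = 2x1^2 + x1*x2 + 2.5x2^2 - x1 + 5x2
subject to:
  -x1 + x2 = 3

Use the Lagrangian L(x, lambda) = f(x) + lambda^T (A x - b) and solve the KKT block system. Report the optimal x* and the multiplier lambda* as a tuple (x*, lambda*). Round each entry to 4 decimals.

Form the Lagrangian:
  L(x, lambda) = (1/2) x^T Q x + c^T x + lambda^T (A x - b)
Stationarity (grad_x L = 0): Q x + c + A^T lambda = 0.
Primal feasibility: A x = b.

This gives the KKT block system:
  [ Q   A^T ] [ x     ]   [-c ]
  [ A    0  ] [ lambda ] = [ b ]

Solving the linear system:
  x*      = (-2, 1)
  lambda* = (-8)
  f(x*)   = 15.5

x* = (-2, 1), lambda* = (-8)


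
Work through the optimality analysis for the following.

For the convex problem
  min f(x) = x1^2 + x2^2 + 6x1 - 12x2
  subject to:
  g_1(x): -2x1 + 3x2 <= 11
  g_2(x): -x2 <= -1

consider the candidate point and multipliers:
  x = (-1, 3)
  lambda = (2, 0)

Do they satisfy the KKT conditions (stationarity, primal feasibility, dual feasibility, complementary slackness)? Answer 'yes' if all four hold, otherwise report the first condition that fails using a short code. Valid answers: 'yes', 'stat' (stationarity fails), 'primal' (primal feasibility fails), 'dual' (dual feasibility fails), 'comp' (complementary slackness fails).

Gradient of f: grad f(x) = Q x + c = (4, -6)
Constraint values g_i(x) = a_i^T x - b_i:
  g_1((-1, 3)) = 0
  g_2((-1, 3)) = -2
Stationarity residual: grad f(x) + sum_i lambda_i a_i = (0, 0)
  -> stationarity OK
Primal feasibility (all g_i <= 0): OK
Dual feasibility (all lambda_i >= 0): OK
Complementary slackness (lambda_i * g_i(x) = 0 for all i): OK

Verdict: yes, KKT holds.

yes


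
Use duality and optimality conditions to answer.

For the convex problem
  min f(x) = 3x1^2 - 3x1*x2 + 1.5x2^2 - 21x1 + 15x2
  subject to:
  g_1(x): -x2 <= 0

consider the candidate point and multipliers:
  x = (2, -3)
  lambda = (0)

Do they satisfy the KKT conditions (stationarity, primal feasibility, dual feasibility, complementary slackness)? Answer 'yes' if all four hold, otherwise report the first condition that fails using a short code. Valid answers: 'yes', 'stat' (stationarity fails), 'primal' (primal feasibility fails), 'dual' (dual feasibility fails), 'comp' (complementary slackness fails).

Gradient of f: grad f(x) = Q x + c = (0, 0)
Constraint values g_i(x) = a_i^T x - b_i:
  g_1((2, -3)) = 3
Stationarity residual: grad f(x) + sum_i lambda_i a_i = (0, 0)
  -> stationarity OK
Primal feasibility (all g_i <= 0): FAILS
Dual feasibility (all lambda_i >= 0): OK
Complementary slackness (lambda_i * g_i(x) = 0 for all i): OK

Verdict: the first failing condition is primal_feasibility -> primal.

primal


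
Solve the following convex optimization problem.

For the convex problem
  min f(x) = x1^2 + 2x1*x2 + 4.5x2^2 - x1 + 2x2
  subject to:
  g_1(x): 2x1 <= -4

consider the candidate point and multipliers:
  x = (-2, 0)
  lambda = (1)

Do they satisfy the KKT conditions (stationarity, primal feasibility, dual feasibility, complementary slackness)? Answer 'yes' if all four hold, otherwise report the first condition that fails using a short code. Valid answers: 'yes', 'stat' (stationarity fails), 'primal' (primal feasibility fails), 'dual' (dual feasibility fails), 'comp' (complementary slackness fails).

Gradient of f: grad f(x) = Q x + c = (-5, -2)
Constraint values g_i(x) = a_i^T x - b_i:
  g_1((-2, 0)) = 0
Stationarity residual: grad f(x) + sum_i lambda_i a_i = (-3, -2)
  -> stationarity FAILS
Primal feasibility (all g_i <= 0): OK
Dual feasibility (all lambda_i >= 0): OK
Complementary slackness (lambda_i * g_i(x) = 0 for all i): OK

Verdict: the first failing condition is stationarity -> stat.

stat


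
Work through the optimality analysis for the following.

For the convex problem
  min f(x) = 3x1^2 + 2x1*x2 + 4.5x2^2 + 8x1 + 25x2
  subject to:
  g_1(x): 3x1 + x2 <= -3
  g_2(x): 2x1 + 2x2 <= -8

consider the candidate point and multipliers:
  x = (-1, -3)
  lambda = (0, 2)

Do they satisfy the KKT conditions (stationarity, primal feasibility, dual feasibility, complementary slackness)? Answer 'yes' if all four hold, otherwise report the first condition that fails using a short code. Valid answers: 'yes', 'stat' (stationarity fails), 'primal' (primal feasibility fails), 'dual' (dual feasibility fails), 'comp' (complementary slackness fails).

Gradient of f: grad f(x) = Q x + c = (-4, -4)
Constraint values g_i(x) = a_i^T x - b_i:
  g_1((-1, -3)) = -3
  g_2((-1, -3)) = 0
Stationarity residual: grad f(x) + sum_i lambda_i a_i = (0, 0)
  -> stationarity OK
Primal feasibility (all g_i <= 0): OK
Dual feasibility (all lambda_i >= 0): OK
Complementary slackness (lambda_i * g_i(x) = 0 for all i): OK

Verdict: yes, KKT holds.

yes


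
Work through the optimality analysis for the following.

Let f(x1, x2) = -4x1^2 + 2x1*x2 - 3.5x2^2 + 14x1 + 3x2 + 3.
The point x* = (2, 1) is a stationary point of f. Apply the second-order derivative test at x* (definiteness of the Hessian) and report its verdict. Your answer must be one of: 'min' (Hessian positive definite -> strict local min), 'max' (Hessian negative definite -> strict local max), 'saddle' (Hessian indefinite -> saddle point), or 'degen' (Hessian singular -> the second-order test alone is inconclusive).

Compute the Hessian H = grad^2 f:
  H = [[-8, 2], [2, -7]]
Verify stationarity: grad f(x*) = H x* + g = (0, 0).
Eigenvalues of H: -9.5616, -5.4384.
Both eigenvalues < 0, so H is negative definite -> x* is a strict local max.

max


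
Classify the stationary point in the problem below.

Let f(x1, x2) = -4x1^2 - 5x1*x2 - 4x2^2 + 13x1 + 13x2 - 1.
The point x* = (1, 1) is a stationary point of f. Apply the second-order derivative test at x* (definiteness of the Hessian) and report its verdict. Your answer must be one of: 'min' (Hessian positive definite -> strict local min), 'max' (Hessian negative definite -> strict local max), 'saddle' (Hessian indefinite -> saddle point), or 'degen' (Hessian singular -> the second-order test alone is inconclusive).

Compute the Hessian H = grad^2 f:
  H = [[-8, -5], [-5, -8]]
Verify stationarity: grad f(x*) = H x* + g = (0, 0).
Eigenvalues of H: -13, -3.
Both eigenvalues < 0, so H is negative definite -> x* is a strict local max.

max


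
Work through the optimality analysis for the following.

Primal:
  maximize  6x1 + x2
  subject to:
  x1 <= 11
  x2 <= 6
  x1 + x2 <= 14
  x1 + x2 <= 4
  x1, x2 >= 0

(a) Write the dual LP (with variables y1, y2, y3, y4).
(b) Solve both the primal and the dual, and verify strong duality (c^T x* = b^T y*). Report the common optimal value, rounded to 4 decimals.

The standard primal-dual pair for 'max c^T x s.t. A x <= b, x >= 0' is:
  Dual:  min b^T y  s.t.  A^T y >= c,  y >= 0.

So the dual LP is:
  minimize  11y1 + 6y2 + 14y3 + 4y4
  subject to:
    y1 + y3 + y4 >= 6
    y2 + y3 + y4 >= 1
    y1, y2, y3, y4 >= 0

Solving the primal: x* = (4, 0).
  primal value c^T x* = 24.
Solving the dual: y* = (0, 0, 0, 6).
  dual value b^T y* = 24.
Strong duality: c^T x* = b^T y*. Confirmed.

24


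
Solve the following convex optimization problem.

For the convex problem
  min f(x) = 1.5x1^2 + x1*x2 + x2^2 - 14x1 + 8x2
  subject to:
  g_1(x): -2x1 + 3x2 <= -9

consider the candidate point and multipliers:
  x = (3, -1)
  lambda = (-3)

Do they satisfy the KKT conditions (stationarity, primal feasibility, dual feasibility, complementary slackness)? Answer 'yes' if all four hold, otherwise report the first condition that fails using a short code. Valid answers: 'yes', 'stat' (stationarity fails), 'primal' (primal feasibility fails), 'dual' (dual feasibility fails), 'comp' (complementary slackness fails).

Gradient of f: grad f(x) = Q x + c = (-6, 9)
Constraint values g_i(x) = a_i^T x - b_i:
  g_1((3, -1)) = 0
Stationarity residual: grad f(x) + sum_i lambda_i a_i = (0, 0)
  -> stationarity OK
Primal feasibility (all g_i <= 0): OK
Dual feasibility (all lambda_i >= 0): FAILS
Complementary slackness (lambda_i * g_i(x) = 0 for all i): OK

Verdict: the first failing condition is dual_feasibility -> dual.

dual


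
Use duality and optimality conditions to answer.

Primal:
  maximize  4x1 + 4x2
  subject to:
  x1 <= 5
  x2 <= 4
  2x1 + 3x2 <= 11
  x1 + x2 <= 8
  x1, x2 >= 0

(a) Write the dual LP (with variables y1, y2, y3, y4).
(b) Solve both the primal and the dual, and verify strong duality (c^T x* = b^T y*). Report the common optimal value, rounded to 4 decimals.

The standard primal-dual pair for 'max c^T x s.t. A x <= b, x >= 0' is:
  Dual:  min b^T y  s.t.  A^T y >= c,  y >= 0.

So the dual LP is:
  minimize  5y1 + 4y2 + 11y3 + 8y4
  subject to:
    y1 + 2y3 + y4 >= 4
    y2 + 3y3 + y4 >= 4
    y1, y2, y3, y4 >= 0

Solving the primal: x* = (5, 0.3333).
  primal value c^T x* = 21.3333.
Solving the dual: y* = (1.3333, 0, 1.3333, 0).
  dual value b^T y* = 21.3333.
Strong duality: c^T x* = b^T y*. Confirmed.

21.3333


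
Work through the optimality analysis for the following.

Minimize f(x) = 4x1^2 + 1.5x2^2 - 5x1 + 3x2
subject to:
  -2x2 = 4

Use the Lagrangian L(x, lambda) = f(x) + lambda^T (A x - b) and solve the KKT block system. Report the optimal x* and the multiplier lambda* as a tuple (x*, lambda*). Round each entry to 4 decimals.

Form the Lagrangian:
  L(x, lambda) = (1/2) x^T Q x + c^T x + lambda^T (A x - b)
Stationarity (grad_x L = 0): Q x + c + A^T lambda = 0.
Primal feasibility: A x = b.

This gives the KKT block system:
  [ Q   A^T ] [ x     ]   [-c ]
  [ A    0  ] [ lambda ] = [ b ]

Solving the linear system:
  x*      = (0.625, -2)
  lambda* = (-1.5)
  f(x*)   = -1.5625

x* = (0.625, -2), lambda* = (-1.5)


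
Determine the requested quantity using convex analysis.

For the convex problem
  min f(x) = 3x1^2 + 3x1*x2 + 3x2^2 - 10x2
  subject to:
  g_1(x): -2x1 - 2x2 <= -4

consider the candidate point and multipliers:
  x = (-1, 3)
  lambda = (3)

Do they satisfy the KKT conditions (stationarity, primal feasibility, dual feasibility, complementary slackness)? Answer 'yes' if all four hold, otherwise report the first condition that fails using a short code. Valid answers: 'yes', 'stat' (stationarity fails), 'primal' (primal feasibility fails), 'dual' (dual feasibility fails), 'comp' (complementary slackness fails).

Gradient of f: grad f(x) = Q x + c = (3, 5)
Constraint values g_i(x) = a_i^T x - b_i:
  g_1((-1, 3)) = 0
Stationarity residual: grad f(x) + sum_i lambda_i a_i = (-3, -1)
  -> stationarity FAILS
Primal feasibility (all g_i <= 0): OK
Dual feasibility (all lambda_i >= 0): OK
Complementary slackness (lambda_i * g_i(x) = 0 for all i): OK

Verdict: the first failing condition is stationarity -> stat.

stat


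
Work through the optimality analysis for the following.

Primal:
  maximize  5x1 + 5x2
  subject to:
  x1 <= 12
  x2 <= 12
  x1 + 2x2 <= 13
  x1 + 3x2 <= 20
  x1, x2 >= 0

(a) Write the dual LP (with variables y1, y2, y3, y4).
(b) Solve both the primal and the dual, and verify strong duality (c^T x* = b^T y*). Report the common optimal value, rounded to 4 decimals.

The standard primal-dual pair for 'max c^T x s.t. A x <= b, x >= 0' is:
  Dual:  min b^T y  s.t.  A^T y >= c,  y >= 0.

So the dual LP is:
  minimize  12y1 + 12y2 + 13y3 + 20y4
  subject to:
    y1 + y3 + y4 >= 5
    y2 + 2y3 + 3y4 >= 5
    y1, y2, y3, y4 >= 0

Solving the primal: x* = (12, 0.5).
  primal value c^T x* = 62.5.
Solving the dual: y* = (2.5, 0, 2.5, 0).
  dual value b^T y* = 62.5.
Strong duality: c^T x* = b^T y*. Confirmed.

62.5


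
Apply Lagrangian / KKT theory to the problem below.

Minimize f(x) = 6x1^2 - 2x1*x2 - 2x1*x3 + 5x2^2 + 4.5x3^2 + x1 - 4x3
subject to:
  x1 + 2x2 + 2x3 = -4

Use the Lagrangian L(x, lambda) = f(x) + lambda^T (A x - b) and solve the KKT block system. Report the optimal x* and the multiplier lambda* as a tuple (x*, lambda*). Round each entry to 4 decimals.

Form the Lagrangian:
  L(x, lambda) = (1/2) x^T Q x + c^T x + lambda^T (A x - b)
Stationarity (grad_x L = 0): Q x + c + A^T lambda = 0.
Primal feasibility: A x = b.

This gives the KKT block system:
  [ Q   A^T ] [ x     ]   [-c ]
  [ A    0  ] [ lambda ] = [ b ]

Solving the linear system:
  x*      = (-0.7106, -0.9896, -0.6551)
  lambda* = (4.2374)
  f(x*)   = 9.4298

x* = (-0.7106, -0.9896, -0.6551), lambda* = (4.2374)


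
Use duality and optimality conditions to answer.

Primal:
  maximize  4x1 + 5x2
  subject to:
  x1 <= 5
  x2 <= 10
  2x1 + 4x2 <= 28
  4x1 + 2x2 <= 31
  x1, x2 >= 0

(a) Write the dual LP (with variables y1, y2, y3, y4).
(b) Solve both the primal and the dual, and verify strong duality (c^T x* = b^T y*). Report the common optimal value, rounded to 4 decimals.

The standard primal-dual pair for 'max c^T x s.t. A x <= b, x >= 0' is:
  Dual:  min b^T y  s.t.  A^T y >= c,  y >= 0.

So the dual LP is:
  minimize  5y1 + 10y2 + 28y3 + 31y4
  subject to:
    y1 + 2y3 + 4y4 >= 4
    y2 + 4y3 + 2y4 >= 5
    y1, y2, y3, y4 >= 0

Solving the primal: x* = (5, 4.5).
  primal value c^T x* = 42.5.
Solving the dual: y* = (1.5, 0, 1.25, 0).
  dual value b^T y* = 42.5.
Strong duality: c^T x* = b^T y*. Confirmed.

42.5


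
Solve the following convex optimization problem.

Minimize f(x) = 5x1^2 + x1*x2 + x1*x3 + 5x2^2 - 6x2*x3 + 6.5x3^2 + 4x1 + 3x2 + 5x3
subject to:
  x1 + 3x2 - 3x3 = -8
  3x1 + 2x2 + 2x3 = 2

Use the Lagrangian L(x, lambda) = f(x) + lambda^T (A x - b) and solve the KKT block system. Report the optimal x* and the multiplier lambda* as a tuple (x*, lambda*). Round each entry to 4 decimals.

Form the Lagrangian:
  L(x, lambda) = (1/2) x^T Q x + c^T x + lambda^T (A x - b)
Stationarity (grad_x L = 0): Q x + c + A^T lambda = 0.
Primal feasibility: A x = b.

This gives the KKT block system:
  [ Q   A^T ] [ x     ]   [-c ]
  [ A    0  ] [ lambda ] = [ b ]

Solving the linear system:
  x*      = (-0.0176, -0.8172, 1.8436)
  lambda* = (8.3506, -4.4003)
  f(x*)   = 41.1507

x* = (-0.0176, -0.8172, 1.8436), lambda* = (8.3506, -4.4003)


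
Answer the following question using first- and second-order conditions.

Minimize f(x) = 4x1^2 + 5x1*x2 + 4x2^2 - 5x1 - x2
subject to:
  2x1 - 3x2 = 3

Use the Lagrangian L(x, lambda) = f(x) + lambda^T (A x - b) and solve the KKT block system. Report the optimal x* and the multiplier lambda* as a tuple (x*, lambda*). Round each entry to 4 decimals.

Form the Lagrangian:
  L(x, lambda) = (1/2) x^T Q x + c^T x + lambda^T (A x - b)
Stationarity (grad_x L = 0): Q x + c + A^T lambda = 0.
Primal feasibility: A x = b.

This gives the KKT block system:
  [ Q   A^T ] [ x     ]   [-c ]
  [ A    0  ] [ lambda ] = [ b ]

Solving the linear system:
  x*      = (0.878, -0.4146)
  lambda* = (0.0244)
  f(x*)   = -2.0244

x* = (0.878, -0.4146), lambda* = (0.0244)


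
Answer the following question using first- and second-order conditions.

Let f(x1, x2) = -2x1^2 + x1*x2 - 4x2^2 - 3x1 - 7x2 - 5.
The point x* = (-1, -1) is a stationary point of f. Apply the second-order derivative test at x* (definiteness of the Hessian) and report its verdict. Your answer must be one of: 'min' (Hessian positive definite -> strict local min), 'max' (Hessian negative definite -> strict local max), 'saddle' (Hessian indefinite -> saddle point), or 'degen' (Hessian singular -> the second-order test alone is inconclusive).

Compute the Hessian H = grad^2 f:
  H = [[-4, 1], [1, -8]]
Verify stationarity: grad f(x*) = H x* + g = (0, 0).
Eigenvalues of H: -8.2361, -3.7639.
Both eigenvalues < 0, so H is negative definite -> x* is a strict local max.

max


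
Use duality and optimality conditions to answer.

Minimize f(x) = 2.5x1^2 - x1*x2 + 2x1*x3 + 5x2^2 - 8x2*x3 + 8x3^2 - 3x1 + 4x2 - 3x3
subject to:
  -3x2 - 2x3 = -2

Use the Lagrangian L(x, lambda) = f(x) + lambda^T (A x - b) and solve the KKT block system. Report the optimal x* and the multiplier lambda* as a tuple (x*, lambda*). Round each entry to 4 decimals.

Form the Lagrangian:
  L(x, lambda) = (1/2) x^T Q x + c^T x + lambda^T (A x - b)
Stationarity (grad_x L = 0): Q x + c + A^T lambda = 0.
Primal feasibility: A x = b.

This gives the KKT block system:
  [ Q   A^T ] [ x     ]   [-c ]
  [ A    0  ] [ lambda ] = [ b ]

Solving the linear system:
  x*      = (0.491, 0.3638, 0.4543)
  lambda* = (1.1707)
  f(x*)   = 0.4802

x* = (0.491, 0.3638, 0.4543), lambda* = (1.1707)


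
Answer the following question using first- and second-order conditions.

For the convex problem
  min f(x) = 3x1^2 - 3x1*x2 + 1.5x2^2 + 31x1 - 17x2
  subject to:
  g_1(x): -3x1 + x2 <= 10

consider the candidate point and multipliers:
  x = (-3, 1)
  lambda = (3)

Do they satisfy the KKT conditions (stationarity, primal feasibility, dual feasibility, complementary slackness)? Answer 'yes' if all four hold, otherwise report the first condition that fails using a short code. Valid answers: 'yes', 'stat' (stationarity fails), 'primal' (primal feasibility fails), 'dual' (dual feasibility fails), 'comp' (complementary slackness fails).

Gradient of f: grad f(x) = Q x + c = (10, -5)
Constraint values g_i(x) = a_i^T x - b_i:
  g_1((-3, 1)) = 0
Stationarity residual: grad f(x) + sum_i lambda_i a_i = (1, -2)
  -> stationarity FAILS
Primal feasibility (all g_i <= 0): OK
Dual feasibility (all lambda_i >= 0): OK
Complementary slackness (lambda_i * g_i(x) = 0 for all i): OK

Verdict: the first failing condition is stationarity -> stat.

stat


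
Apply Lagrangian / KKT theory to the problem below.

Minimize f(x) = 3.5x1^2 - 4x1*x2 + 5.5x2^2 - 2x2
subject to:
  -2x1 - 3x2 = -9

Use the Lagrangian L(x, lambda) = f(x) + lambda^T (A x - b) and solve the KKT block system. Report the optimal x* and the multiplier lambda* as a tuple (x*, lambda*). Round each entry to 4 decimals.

Form the Lagrangian:
  L(x, lambda) = (1/2) x^T Q x + c^T x + lambda^T (A x - b)
Stationarity (grad_x L = 0): Q x + c + A^T lambda = 0.
Primal feasibility: A x = b.

This gives the KKT block system:
  [ Q   A^T ] [ x     ]   [-c ]
  [ A    0  ] [ lambda ] = [ b ]

Solving the linear system:
  x*      = (1.8968, 1.7355)
  lambda* = (3.1677)
  f(x*)   = 12.5194

x* = (1.8968, 1.7355), lambda* = (3.1677)


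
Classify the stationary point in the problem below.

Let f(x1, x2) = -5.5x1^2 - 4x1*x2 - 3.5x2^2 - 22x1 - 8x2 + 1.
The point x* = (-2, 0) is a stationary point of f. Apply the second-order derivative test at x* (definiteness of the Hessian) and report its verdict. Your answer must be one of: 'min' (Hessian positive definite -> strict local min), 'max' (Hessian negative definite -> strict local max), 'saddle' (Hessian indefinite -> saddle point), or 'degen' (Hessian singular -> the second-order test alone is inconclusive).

Compute the Hessian H = grad^2 f:
  H = [[-11, -4], [-4, -7]]
Verify stationarity: grad f(x*) = H x* + g = (0, 0).
Eigenvalues of H: -13.4721, -4.5279.
Both eigenvalues < 0, so H is negative definite -> x* is a strict local max.

max
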